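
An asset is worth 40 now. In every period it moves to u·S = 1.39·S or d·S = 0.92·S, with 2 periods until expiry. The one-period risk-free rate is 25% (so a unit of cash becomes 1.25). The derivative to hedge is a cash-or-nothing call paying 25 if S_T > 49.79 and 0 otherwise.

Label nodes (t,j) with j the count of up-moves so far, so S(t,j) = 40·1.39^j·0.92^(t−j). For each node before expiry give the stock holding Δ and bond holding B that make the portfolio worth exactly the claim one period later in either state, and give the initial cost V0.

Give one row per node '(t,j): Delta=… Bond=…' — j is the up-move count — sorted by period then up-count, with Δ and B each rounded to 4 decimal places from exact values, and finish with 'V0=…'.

(0,0): Delta=0.3169 Bond=1.9049
(1,0): Delta=1.4454 Bond=-39.1489
(1,1): Delta=0.0000 Bond=20.0000
V0=14.5804

The replicating-portfolio and risk-neutral prices coincide; use p* = (1.25−0.92)/(1.39−0.92) = 0.7021 for the latter.
Payoff layer (t=2): V(2,0)=0.0000, V(2,1)=25.0000, V(2,2)=25.0000
Node (1,0) S=36.8000: V=(p*·25.0000+(1−p*)·0.0000)/1.25=14.0426; Δ=(25.0000−0.0000)/(51.1520−33.8560)=1.4454; B=V−Δ·S=-39.1489
Node (1,1) S=55.6000: V=(p*·25.0000+(1−p*)·25.0000)/1.25=20.0000; Δ=(25.0000−25.0000)/(77.2840−51.1520)=0.0000; B=V−Δ·S=20.0000
Node (0,0) S=40.0000: V=(p*·20.0000+(1−p*)·14.0426)/1.25=14.5804; Δ=(20.0000−14.0426)/(55.6000−36.8000)=0.3169; B=V−Δ·S=1.9049
Check: Δ(0,0)·S0 + B(0,0) = 14.5804 = V0.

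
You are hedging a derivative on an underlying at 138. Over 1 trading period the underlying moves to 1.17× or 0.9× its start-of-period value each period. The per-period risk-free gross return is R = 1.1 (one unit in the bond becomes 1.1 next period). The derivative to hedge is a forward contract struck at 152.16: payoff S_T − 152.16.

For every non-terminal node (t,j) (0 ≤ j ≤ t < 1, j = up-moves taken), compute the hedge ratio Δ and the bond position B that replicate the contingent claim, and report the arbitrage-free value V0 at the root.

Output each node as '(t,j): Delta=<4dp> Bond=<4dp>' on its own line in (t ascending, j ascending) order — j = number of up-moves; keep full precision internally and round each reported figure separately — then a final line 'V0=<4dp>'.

Risk-neutral probability p* = (R−d)/(u−d) = (1.1−0.9)/(1.17−0.9) = 0.7407.
Payoff layer (t=1): V(1,0)=-27.9600, V(1,1)=9.3000
  t=0,j=0: stock 138.0000 → up 161.4600 (V=9.3000), down 124.2000 (V=-27.9600). Price -0.3273; hedge Δ=1.0000, bond B=-138.3273.
Each (Δ,B) replicates both successor values, so the strategy is self-financing and V0 is arbitrage-free.

(0,0): Delta=1.0000 Bond=-138.3273
V0=-0.3273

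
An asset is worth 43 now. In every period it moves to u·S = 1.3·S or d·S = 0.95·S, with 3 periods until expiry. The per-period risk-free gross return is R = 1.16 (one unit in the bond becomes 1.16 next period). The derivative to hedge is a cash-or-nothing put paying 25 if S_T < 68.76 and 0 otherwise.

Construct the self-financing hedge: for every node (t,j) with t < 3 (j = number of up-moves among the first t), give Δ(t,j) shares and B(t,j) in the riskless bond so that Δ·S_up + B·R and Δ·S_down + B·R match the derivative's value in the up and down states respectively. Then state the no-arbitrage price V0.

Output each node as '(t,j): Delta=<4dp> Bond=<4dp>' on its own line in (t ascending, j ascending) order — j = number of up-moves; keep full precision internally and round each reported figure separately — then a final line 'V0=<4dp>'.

Under the risk-neutral measure, an up-move has probability p* = (R−d)/(u−d) = 0.6000 and values discount at R = 1.16.
Payoff layer (t=3): V(3,0)=25.0000, V(3,1)=25.0000, V(3,2)=0.0000, V(3,3)=0.0000
(2,0): S=38.8075. Δ = (V_up−V_dn)/(S_up−S_dn) = (25.0000−25.0000)/(50.4498−36.8671) = 0.0000. V = [p*·25.0000 + (1−p*)·25.0000]/1.16 = 21.5517. B = V − Δ·S = 21.5517.
(2,1): S=53.1050. Δ = (V_up−V_dn)/(S_up−S_dn) = (0.0000−25.0000)/(69.0365−50.4497) = -1.3450. V = [p*·0.0000 + (1−p*)·25.0000]/1.16 = 8.6207. B = V − Δ·S = 80.0493.
(2,2): S=72.6700. Δ = (V_up−V_dn)/(S_up−S_dn) = (0.0000−0.0000)/(94.4710−69.0365) = 0.0000. V = [p*·0.0000 + (1−p*)·0.0000]/1.16 = 0.0000. B = V − Δ·S = 0.0000.
(1,0): S=40.8500. Δ = (V_up−V_dn)/(S_up−S_dn) = (8.6207−21.5517)/(53.1050−38.8075) = -0.9044. V = [p*·8.6207 + (1−p*)·21.5517]/1.16 = 11.8906. B = V − Δ·S = 48.8364.
(1,1): S=55.9000. Δ = (V_up−V_dn)/(S_up−S_dn) = (0.0000−8.6207)/(72.6700−53.1050) = -0.4406. V = [p*·0.0000 + (1−p*)·8.6207]/1.16 = 2.9727. B = V − Δ·S = 27.6032.
(0,0): S=43.0000. Δ = (V_up−V_dn)/(S_up−S_dn) = (2.9727−11.8906)/(55.9000−40.8500) = -0.5926. V = [p*·2.9727 + (1−p*)·11.8906]/1.16 = 5.6378. B = V − Δ·S = 31.1177.
Check: Δ(0,0)·S0 + B(0,0) = 5.6378 = V0.

(0,0): Delta=-0.5926 Bond=31.1177
(1,0): Delta=-0.9044 Bond=48.8364
(1,1): Delta=-0.4406 Bond=27.6032
(2,0): Delta=0.0000 Bond=21.5517
(2,1): Delta=-1.3450 Bond=80.0493
(2,2): Delta=0.0000 Bond=0.0000
V0=5.6378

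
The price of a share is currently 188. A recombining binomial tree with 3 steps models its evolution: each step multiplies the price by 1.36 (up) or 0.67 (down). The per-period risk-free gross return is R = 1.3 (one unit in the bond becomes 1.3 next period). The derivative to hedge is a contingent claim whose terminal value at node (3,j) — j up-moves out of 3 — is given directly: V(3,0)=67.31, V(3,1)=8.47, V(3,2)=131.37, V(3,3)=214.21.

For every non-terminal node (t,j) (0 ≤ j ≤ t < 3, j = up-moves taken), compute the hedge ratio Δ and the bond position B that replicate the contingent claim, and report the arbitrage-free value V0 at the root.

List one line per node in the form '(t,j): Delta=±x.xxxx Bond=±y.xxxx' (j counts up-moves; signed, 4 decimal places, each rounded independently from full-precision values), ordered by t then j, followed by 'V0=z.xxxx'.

(0,0): Delta=0.4020 Bond=11.7410
(1,0): Delta=0.9479 Bond=-53.4945
(1,1): Delta=0.3764 Bond=21.8117
(2,0): Delta=-1.0105 Bond=95.7265
(2,1): Delta=1.0398 Bond=-85.2828
(2,2): Delta=0.3453 Bond=39.1778
V0=87.3176

The replicating-portfolio and risk-neutral prices coincide; use p* = (1.3−0.67)/(1.36−0.67) = 0.9130 for the latter.
Terminal values V(3,·): V(3,0)=67.3100, V(3,1)=8.4700, V(3,2)=131.3700, V(3,3)=214.2100
  t=2,j=0: stock 84.3932 → up 114.7748 (V=8.4700), down 56.5434 (V=67.3100). Price 10.4512; hedge Δ=-1.0105, bond B=95.7265.
  t=2,j=1: stock 171.3056 → up 232.9756 (V=131.3700), down 114.7748 (V=8.4700). Price 92.8331; hedge Δ=1.0398, bond B=-85.2828.
  t=2,j=2: stock 347.7248 → up 472.9057 (V=214.2100), down 232.9756 (V=131.3700). Price 159.2358; hedge Δ=0.3453, bond B=39.1778.
  t=1,j=0: stock 125.9600 → up 171.3056 (V=92.8331), down 84.3932 (V=10.4512). Price 65.8996; hedge Δ=0.9479, bond B=-53.4945.
  t=1,j=1: stock 255.6800 → up 347.7248 (V=159.2358), down 171.3056 (V=92.8331). Price 118.0474; hedge Δ=0.3764, bond B=21.8117.
  t=0,j=0: stock 188.0000 → up 255.6800 (V=118.0474), down 125.9600 (V=65.8996). Price 87.3176; hedge Δ=0.4020, bond B=11.7410.
Each (Δ,B) replicates both successor values, so the strategy is self-financing and V0 is arbitrage-free.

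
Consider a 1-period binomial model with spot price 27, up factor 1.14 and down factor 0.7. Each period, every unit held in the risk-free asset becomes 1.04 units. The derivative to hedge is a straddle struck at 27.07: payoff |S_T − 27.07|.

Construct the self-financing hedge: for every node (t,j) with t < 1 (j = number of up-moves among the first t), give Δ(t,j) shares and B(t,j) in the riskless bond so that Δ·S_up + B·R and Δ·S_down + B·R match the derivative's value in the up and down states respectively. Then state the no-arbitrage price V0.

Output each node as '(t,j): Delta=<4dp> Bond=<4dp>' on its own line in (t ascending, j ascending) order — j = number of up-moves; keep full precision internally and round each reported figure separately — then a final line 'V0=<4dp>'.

Risk-neutral probability p* = (R−d)/(u−d) = (1.04−0.7)/(1.14−0.7) = 0.7727.
Terminal payoffs: V(1,0)=8.1700, V(1,1)=3.7100
Node (0,0) S=27.0000: V=(p*·3.7100+(1−p*)·8.1700)/1.04=4.5420; Δ=(3.7100−8.1700)/(30.7800−18.9000)=-0.3754; B=V−Δ·S=14.6783
Root portfolio cost Δ·27+B reproduces V0=4.5420.

(0,0): Delta=-0.3754 Bond=14.6783
V0=4.5420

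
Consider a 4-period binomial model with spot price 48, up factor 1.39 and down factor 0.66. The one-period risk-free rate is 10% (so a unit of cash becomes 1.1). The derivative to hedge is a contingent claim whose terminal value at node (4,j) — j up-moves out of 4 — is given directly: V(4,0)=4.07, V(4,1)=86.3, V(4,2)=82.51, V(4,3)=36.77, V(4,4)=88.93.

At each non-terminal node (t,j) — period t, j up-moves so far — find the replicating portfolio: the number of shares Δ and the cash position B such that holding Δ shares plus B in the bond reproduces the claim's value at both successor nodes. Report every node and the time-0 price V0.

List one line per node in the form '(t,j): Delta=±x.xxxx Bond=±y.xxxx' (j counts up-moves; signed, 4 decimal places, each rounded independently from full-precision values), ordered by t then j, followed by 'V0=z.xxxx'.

The replicating-portfolio and risk-neutral prices coincide; use p* = (1.1−0.66)/(1.39−0.66) = 0.6027 for the latter.
At expiry t=4: V(4,0)=4.0700, V(4,1)=86.3000, V(4,2)=82.5100, V(4,3)=36.7700, V(4,4)=88.9300
  t=3,j=0: stock 13.7998 → up 19.1817 (V=86.3000), down 9.1079 (V=4.0700). Price 48.7575; hedge Δ=8.1627, bond B=-63.8863.
  t=3,j=1: stock 29.0632 → up 40.3979 (V=82.5100), down 19.1817 (V=86.3000). Price 76.3778; hedge Δ=-0.1786, bond B=81.5696.
  t=3,j=2: stock 61.2089 → up 85.0804 (V=36.7700), down 40.3979 (V=82.5100). Price 49.9461; hedge Δ=-1.0237, bond B=112.6036.
  t=3,j=3: stock 128.9097 → up 179.1845 (V=88.9300), down 85.0804 (V=36.7700). Price 62.0081; hedge Δ=0.5543, bond B=-9.4440.
  t=2,j=0: stock 20.9088 → up 29.0632 (V=76.3778), down 13.7998 (V=48.7575). Price 59.4594; hedge Δ=1.8096, bond B=21.6234.
  t=2,j=1: stock 44.0352 → up 61.2089 (V=49.9461), down 29.0632 (V=76.3778). Price 54.9512; hedge Δ=-0.8222, bond B=91.1591.
  t=2,j=2: stock 92.7408 → up 128.9097 (V=62.0081), down 61.2089 (V=49.9461). Price 52.0148; hedge Δ=0.1782, bond B=35.4915.
  t=1,j=0: stock 31.6800 → up 44.0352 (V=54.9512), down 20.9088 (V=59.4594). Price 51.5838; hedge Δ=-0.1949, bond B=57.7594.
  t=1,j=1: stock 66.7200 → up 92.7408 (V=52.0148), down 44.0352 (V=54.9512). Price 48.3467; hedge Δ=-0.0603, bond B=52.3691.
  t=0,j=0: stock 48.0000 → up 66.7200 (V=48.3467), down 31.6800 (V=51.5838). Price 45.1206; hedge Δ=-0.0924, bond B=49.5550.
Self-financing check: at every node Δ·S+B equals the discounted successor values.

(0,0): Delta=-0.0924 Bond=49.5550
(1,0): Delta=-0.1949 Bond=57.7594
(1,1): Delta=-0.0603 Bond=52.3691
(2,0): Delta=1.8096 Bond=21.6234
(2,1): Delta=-0.8222 Bond=91.1591
(2,2): Delta=0.1782 Bond=35.4915
(3,0): Delta=8.1627 Bond=-63.8863
(3,1): Delta=-0.1786 Bond=81.5696
(3,2): Delta=-1.0237 Bond=112.6036
(3,3): Delta=0.5543 Bond=-9.4440
V0=45.1206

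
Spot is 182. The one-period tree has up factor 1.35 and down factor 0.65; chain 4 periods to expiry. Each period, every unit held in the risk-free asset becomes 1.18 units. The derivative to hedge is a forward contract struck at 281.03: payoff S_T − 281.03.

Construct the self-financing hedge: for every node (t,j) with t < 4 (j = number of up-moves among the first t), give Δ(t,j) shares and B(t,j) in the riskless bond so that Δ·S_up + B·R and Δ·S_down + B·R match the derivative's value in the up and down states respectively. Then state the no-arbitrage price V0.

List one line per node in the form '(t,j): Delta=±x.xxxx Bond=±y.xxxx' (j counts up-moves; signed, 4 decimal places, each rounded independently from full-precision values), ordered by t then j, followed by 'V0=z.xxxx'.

The replicating-portfolio and risk-neutral prices coincide; use p* = (1.18−0.65)/(1.35−0.65) = 0.7571 for the latter.
At expiry t=4: V(4,0)=-248.5419, V(4,1)=-213.5546, V(4,2)=-140.8889, V(4,3)=10.0324, V(4,4)=323.4841
(3,0): S=49.9817. Δ = (V_up−V_dn)/(S_up−S_dn) = (-213.5546−-248.5419)/(67.4754−32.4881) = 1.0000. V = [p*·-213.5546 + (1−p*)·-248.5419]/1.18 = -188.1793. B = V − Δ·S = -238.1610.
(3,1): S=103.8083. Δ = (V_up−V_dn)/(S_up−S_dn) = (-140.8889−-213.5546)/(140.1411−67.4754) = 1.0000. V = [p*·-140.8889 + (1−p*)·-213.5546]/1.18 = -134.3528. B = V − Δ·S = -238.1610.
(3,2): S=215.6018. Δ = (V_up−V_dn)/(S_up−S_dn) = (10.0324−-140.8889)/(291.0624−140.1411) = 1.0000. V = [p*·10.0324 + (1−p*)·-140.8889]/1.18 = -22.5593. B = V − Δ·S = -238.1610.
(3,3): S=447.7883. Δ = (V_up−V_dn)/(S_up−S_dn) = (323.4841−10.0324)/(604.5141−291.0624) = 1.0000. V = [p*·323.4841 + (1−p*)·10.0324]/1.18 = 209.6272. B = V − Δ·S = -238.1610.
(2,0): S=76.8950. Δ = (V_up−V_dn)/(S_up−S_dn) = (-134.3528−-188.1793)/(103.8083−49.9818) = 1.0000. V = [p*·-134.3528 + (1−p*)·-188.1793]/1.18 = -124.9364. B = V − Δ·S = -201.8314.
(2,1): S=159.7050. Δ = (V_up−V_dn)/(S_up−S_dn) = (-22.5593−-134.3528)/(215.6018−103.8083) = 1.0000. V = [p*·-22.5593 + (1−p*)·-134.3528]/1.18 = -42.1264. B = V − Δ·S = -201.8314.
(2,2): S=331.6950. Δ = (V_up−V_dn)/(S_up−S_dn) = (209.6272−-22.5593)/(447.7883−215.6018) = 1.0000. V = [p*·209.6272 + (1−p*)·-22.5593]/1.18 = 129.8636. B = V − Δ·S = -201.8314.
(1,0): S=118.3000. Δ = (V_up−V_dn)/(S_up−S_dn) = (-42.1264−-124.9364)/(159.7050−76.8950) = 1.0000. V = [p*·-42.1264 + (1−p*)·-124.9364]/1.18 = -52.7435. B = V − Δ·S = -171.0435.
(1,1): S=245.7000. Δ = (V_up−V_dn)/(S_up−S_dn) = (129.8636−-42.1264)/(331.6950−159.7050) = 1.0000. V = [p*·129.8636 + (1−p*)·-42.1264]/1.18 = 74.6565. B = V − Δ·S = -171.0435.
(0,0): S=182.0000. Δ = (V_up−V_dn)/(S_up−S_dn) = (74.6565−-52.7435)/(245.7000−118.3000) = 1.0000. V = [p*·74.6565 + (1−p*)·-52.7435]/1.18 = 37.0479. B = V − Δ·S = -144.9521.
Self-financing check: at every node Δ·S+B equals the discounted successor values.

(0,0): Delta=1.0000 Bond=-144.9521
(1,0): Delta=1.0000 Bond=-171.0435
(1,1): Delta=1.0000 Bond=-171.0435
(2,0): Delta=1.0000 Bond=-201.8314
(2,1): Delta=1.0000 Bond=-201.8314
(2,2): Delta=1.0000 Bond=-201.8314
(3,0): Delta=1.0000 Bond=-238.1610
(3,1): Delta=1.0000 Bond=-238.1610
(3,2): Delta=1.0000 Bond=-238.1610
(3,3): Delta=1.0000 Bond=-238.1610
V0=37.0479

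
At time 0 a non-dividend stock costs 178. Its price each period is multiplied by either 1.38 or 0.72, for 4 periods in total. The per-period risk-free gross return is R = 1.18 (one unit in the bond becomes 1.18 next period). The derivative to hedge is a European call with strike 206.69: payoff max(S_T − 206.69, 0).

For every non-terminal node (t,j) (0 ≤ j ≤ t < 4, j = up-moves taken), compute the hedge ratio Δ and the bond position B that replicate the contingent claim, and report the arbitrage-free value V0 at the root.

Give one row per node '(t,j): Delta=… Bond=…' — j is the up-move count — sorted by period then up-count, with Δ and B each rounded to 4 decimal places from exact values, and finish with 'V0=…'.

(0,0): Delta=0.8392 Bond=-68.4273
(1,0): Delta=0.5367 Bond=-41.9688
(1,1): Delta=0.9079 Bond=-97.6031
(2,0): Delta=0.0000 Bond=0.0000
(2,1): Delta=0.6584 Bond=-71.0550
(2,2): Delta=0.9645 Bond=-134.3527
(3,0): Delta=0.0000 Bond=0.0000
(3,1): Delta=0.0000 Bond=0.0000
(3,2): Delta=0.8078 Bond=-120.2993
(3,3): Delta=1.0000 Bond=-175.1610
V0=80.9583

The replicating-portfolio and risk-neutral prices coincide; use p* = (1.18−0.72)/(1.38−0.72) = 0.6970 for the latter.
At expiry t=4: V(4,0)=0.0000, V(4,1)=0.0000, V(4,2)=0.0000, V(4,3)=130.1237, V(4,4)=438.8696
Node (3,0) S=66.4381: V=(p*·0.0000+(1−p*)·0.0000)/1.18=0.0000; Δ=(0.0000−0.0000)/(91.6846−47.8355)=0.0000; B=V−Δ·S=0.0000
Node (3,1) S=127.3398: V=(p*·0.0000+(1−p*)·0.0000)/1.18=0.0000; Δ=(0.0000−0.0000)/(175.7289−91.6846)=0.0000; B=V−Δ·S=0.0000
Node (3,2) S=244.0679: V=(p*·130.1237+(1−p*)·0.0000)/1.18=76.8579; Δ=(130.1237−0.0000)/(336.8137−175.7289)=0.8078; B=V−Δ·S=-120.2993
Node (3,3) S=467.7968: V=(p*·438.8696+(1−p*)·130.1237)/1.18=292.6358; Δ=(438.8696−130.1237)/(645.5596−336.8137)=1.0000; B=V−Δ·S=-175.1610
Node (2,0) S=92.2752: V=(p*·0.0000+(1−p*)·0.0000)/1.18=0.0000; Δ=(0.0000−0.0000)/(127.3398−66.4381)=0.0000; B=V−Δ·S=0.0000
Node (2,1) S=176.8608: V=(p*·76.8579+(1−p*)·0.0000)/1.18=45.3963; Δ=(76.8579−0.0000)/(244.0679−127.3398)=0.6584; B=V−Δ·S=-71.0550
Node (2,2) S=338.9832: V=(p*·292.6358+(1−p*)·76.8579)/1.18=192.5835; Δ=(292.6358−76.8579)/(467.7968−244.0679)=0.9645; B=V−Δ·S=-134.3527
Node (1,0) S=128.1600: V=(p*·45.3963+(1−p*)·0.0000)/1.18=26.8134; Δ=(45.3963−0.0000)/(176.8608−92.2752)=0.5367; B=V−Δ·S=-41.9688
Node (1,1) S=245.6400: V=(p*·192.5835+(1−p*)·45.3963)/1.18=125.4079; Δ=(192.5835−45.3963)/(338.9832−176.8608)=0.9079; B=V−Δ·S=-97.6031
Node (0,0) S=178.0000: V=(p*·125.4079+(1−p*)·26.8134)/1.18=80.9583; Δ=(125.4079−26.8134)/(245.6400−128.1600)=0.8392; B=V−Δ·S=-68.4273
The time-0 hedge costs 80.9583, which is the no-arbitrage price.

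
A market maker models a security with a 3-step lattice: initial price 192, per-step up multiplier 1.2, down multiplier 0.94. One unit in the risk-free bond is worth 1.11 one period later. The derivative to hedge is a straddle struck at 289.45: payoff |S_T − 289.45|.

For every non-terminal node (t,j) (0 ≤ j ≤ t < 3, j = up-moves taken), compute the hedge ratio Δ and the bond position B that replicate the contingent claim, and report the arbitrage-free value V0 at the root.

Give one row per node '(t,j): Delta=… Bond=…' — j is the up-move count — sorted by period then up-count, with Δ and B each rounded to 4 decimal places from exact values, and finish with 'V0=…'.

(0,0): Delta=-0.4116 Bond=115.9737
(1,0): Delta=-1.0000 Bond=234.9241
(1,1): Delta=-0.1676 Bond=72.5109
(2,0): Delta=-1.0000 Bond=260.7658
(2,1): Delta=-1.0000 Bond=260.7658
(2,2): Delta=0.1776 Bond=-14.9545
V0=36.9453

No-arbitrage ⇒ martingale measure with p* = (R−d)/(u−d) = 0.6538.
At expiry t=3: V(3,0)=129.9779, V(3,1)=85.8686, V(3,2)=29.5588, V(3,3)=42.3260
(2,0): S=169.6512. Δ = (V_up−V_dn)/(S_up−S_dn) = (85.8686−129.9779)/(203.5814−159.4721) = -1.0000. V = [p*·85.8686 + (1−p*)·129.9779]/1.11 = 91.1146. B = V − Δ·S = 260.7658.
(2,1): S=216.5760. Δ = (V_up−V_dn)/(S_up−S_dn) = (29.5588−85.8686)/(259.8912−203.5814) = -1.0000. V = [p*·29.5588 + (1−p*)·85.8686]/1.11 = 44.1898. B = V − Δ·S = 260.7658.
(2,2): S=276.4800. Δ = (V_up−V_dn)/(S_up−S_dn) = (42.3260−29.5588)/(331.7760−259.8912) = 0.1776. V = [p*·42.3260 + (1−p*)·29.5588]/1.11 = 34.1501. B = V − Δ·S = -14.9545.
(1,0): S=180.4800. Δ = (V_up−V_dn)/(S_up−S_dn) = (44.1898−91.1146)/(216.5760−169.6512) = -1.0000. V = [p*·44.1898 + (1−p*)·91.1146]/1.11 = 54.4441. B = V − Δ·S = 234.9241.
(1,1): S=230.4000. Δ = (V_up−V_dn)/(S_up−S_dn) = (34.1501−44.1898)/(276.4800−216.5760) = -0.1676. V = [p*·34.1501 + (1−p*)·44.1898]/1.11 = 33.8967. B = V − Δ·S = 72.5109.
(0,0): S=192.0000. Δ = (V_up−V_dn)/(S_up−S_dn) = (33.8967−54.4441)/(230.4000−180.4800) = -0.4116. V = [p*·33.8967 + (1−p*)·54.4441]/1.11 = 36.9453. B = V − Δ·S = 115.9737.
Check: Δ(0,0)·S0 + B(0,0) = 36.9453 = V0.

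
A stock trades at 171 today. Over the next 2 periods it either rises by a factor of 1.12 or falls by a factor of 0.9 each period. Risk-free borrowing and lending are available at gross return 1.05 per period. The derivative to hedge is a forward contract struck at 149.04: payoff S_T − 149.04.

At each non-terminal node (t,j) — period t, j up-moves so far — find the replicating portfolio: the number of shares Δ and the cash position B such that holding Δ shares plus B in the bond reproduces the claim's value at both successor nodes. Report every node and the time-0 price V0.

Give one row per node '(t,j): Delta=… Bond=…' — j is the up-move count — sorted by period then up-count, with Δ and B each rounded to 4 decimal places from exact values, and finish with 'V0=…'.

No-arbitrage ⇒ martingale measure with p* = (R−d)/(u−d) = 0.6818.
Terminal payoffs: V(2,0)=-10.5300, V(2,1)=23.3280, V(2,2)=65.4624
Node (1,0) S=153.9000: V=(p*·23.3280+(1−p*)·-10.5300)/1.05=11.9571; Δ=(23.3280−-10.5300)/(172.3680−138.5100)=1.0000; B=V−Δ·S=-141.9429
Node (1,1) S=191.5200: V=(p*·65.4624+(1−p*)·23.3280)/1.05=49.5771; Δ=(65.4624−23.3280)/(214.5024−172.3680)=1.0000; B=V−Δ·S=-141.9429
Node (0,0) S=171.0000: V=(p*·49.5771+(1−p*)·11.9571)/1.05=35.8163; Δ=(49.5771−11.9571)/(191.5200−153.9000)=1.0000; B=V−Δ·S=-135.1837
Root portfolio cost Δ·171+B reproduces V0=35.8163.

(0,0): Delta=1.0000 Bond=-135.1837
(1,0): Delta=1.0000 Bond=-141.9429
(1,1): Delta=1.0000 Bond=-141.9429
V0=35.8163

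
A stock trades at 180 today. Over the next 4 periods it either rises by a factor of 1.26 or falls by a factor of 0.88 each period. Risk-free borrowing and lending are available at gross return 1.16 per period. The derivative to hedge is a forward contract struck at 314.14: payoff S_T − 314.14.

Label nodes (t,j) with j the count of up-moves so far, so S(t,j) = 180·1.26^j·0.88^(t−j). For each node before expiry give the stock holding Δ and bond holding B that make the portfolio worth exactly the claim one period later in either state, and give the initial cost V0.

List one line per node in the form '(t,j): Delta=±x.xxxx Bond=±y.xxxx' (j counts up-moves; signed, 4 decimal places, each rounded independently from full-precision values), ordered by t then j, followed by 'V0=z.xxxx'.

(0,0): Delta=1.0000 Bond=-173.4967
(1,0): Delta=1.0000 Bond=-201.2562
(1,1): Delta=1.0000 Bond=-201.2562
(2,0): Delta=1.0000 Bond=-233.4572
(2,1): Delta=1.0000 Bond=-233.4572
(2,2): Delta=1.0000 Bond=-233.4572
(3,0): Delta=1.0000 Bond=-270.8103
(3,1): Delta=1.0000 Bond=-270.8103
(3,2): Delta=1.0000 Bond=-270.8103
(3,3): Delta=1.0000 Bond=-270.8103
V0=6.5033

The replicating-portfolio and risk-neutral prices coincide; use p* = (1.16−0.88)/(1.26−0.88) = 0.7368 for the latter.
Payoff layer (t=4): V(4,0)=-206.1948, V(4,1)=-159.5822, V(4,2)=-92.8413, V(4,3)=2.7196, V(4,4)=139.5453
(3,0): S=122.6650. Δ = (V_up−V_dn)/(S_up−S_dn) = (-159.5822−-206.1948)/(154.5578−107.9452) = 1.0000. V = [p*·-159.5822 + (1−p*)·-206.1948]/1.16 = -148.1454. B = V − Δ·S = -270.8103.
(3,1): S=175.6339. Δ = (V_up−V_dn)/(S_up−S_dn) = (-92.8413−-159.5822)/(221.2987−154.5578) = 1.0000. V = [p*·-92.8413 + (1−p*)·-159.5822]/1.16 = -95.1764. B = V − Δ·S = -270.8103.
(3,2): S=251.4758. Δ = (V_up−V_dn)/(S_up−S_dn) = (2.7196−-92.8413)/(316.8596−221.2987) = 1.0000. V = [p*·2.7196 + (1−p*)·-92.8413]/1.16 = -19.3345. B = V − Δ·S = -270.8103.
(3,3): S=360.0677. Δ = (V_up−V_dn)/(S_up−S_dn) = (139.5453−2.7196)/(453.6853−316.8596) = 1.0000. V = [p*·139.5453 + (1−p*)·2.7196]/1.16 = 89.2573. B = V − Δ·S = -270.8103.
(2,0): S=139.3920. Δ = (V_up−V_dn)/(S_up−S_dn) = (-95.1764−-148.1454)/(175.6339−122.6650) = 1.0000. V = [p*·-95.1764 + (1−p*)·-148.1454]/1.16 = -94.0652. B = V − Δ·S = -233.4572.
(2,1): S=199.5840. Δ = (V_up−V_dn)/(S_up−S_dn) = (-19.3345−-95.1764)/(251.4758−175.6339) = 1.0000. V = [p*·-19.3345 + (1−p*)·-95.1764]/1.16 = -33.8732. B = V − Δ·S = -233.4572.
(2,2): S=285.7680. Δ = (V_up−V_dn)/(S_up−S_dn) = (89.2573−-19.3345)/(360.0677−251.4758) = 1.0000. V = [p*·89.2573 + (1−p*)·-19.3345]/1.16 = 52.3108. B = V − Δ·S = -233.4572.
(1,0): S=158.4000. Δ = (V_up−V_dn)/(S_up−S_dn) = (-33.8732−-94.0652)/(199.5840−139.3920) = 1.0000. V = [p*·-33.8732 + (1−p*)·-94.0652]/1.16 = -42.8562. B = V − Δ·S = -201.2562.
(1,1): S=226.8000. Δ = (V_up−V_dn)/(S_up−S_dn) = (52.3108−-33.8732)/(285.7680−199.5840) = 1.0000. V = [p*·52.3108 + (1−p*)·-33.8732]/1.16 = 25.5438. B = V − Δ·S = -201.2562.
(0,0): S=180.0000. Δ = (V_up−V_dn)/(S_up−S_dn) = (25.5438−-42.8562)/(226.8000−158.4000) = 1.0000. V = [p*·25.5438 + (1−p*)·-42.8562]/1.16 = 6.5033. B = V − Δ·S = -173.4967.
Root portfolio cost Δ·180+B reproduces V0=6.5033.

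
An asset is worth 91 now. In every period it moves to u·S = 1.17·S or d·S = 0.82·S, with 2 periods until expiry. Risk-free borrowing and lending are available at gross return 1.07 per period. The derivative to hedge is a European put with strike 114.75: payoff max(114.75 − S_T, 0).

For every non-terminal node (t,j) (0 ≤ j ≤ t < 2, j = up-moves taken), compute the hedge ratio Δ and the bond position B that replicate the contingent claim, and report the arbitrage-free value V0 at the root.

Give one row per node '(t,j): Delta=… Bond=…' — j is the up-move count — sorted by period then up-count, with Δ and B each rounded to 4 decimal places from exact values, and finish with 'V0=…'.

Risk-neutral probability p* = (R−d)/(u−d) = (1.07−0.82)/(1.17−0.82) = 0.7143.
Payoff layer (t=2): V(2,0)=53.5616, V(2,1)=27.4446, V(2,2)=0.0000
  t=1,j=0: stock 74.6200 → up 87.3054 (V=27.4446), down 61.1884 (V=53.5616). Price 32.6230; hedge Δ=-1.0000, bond B=107.2430.
  t=1,j=1: stock 106.4700 → up 124.5699 (V=0.0000), down 87.3054 (V=27.4446). Price 7.3283; hedge Δ=-0.7365, bond B=85.7415.
  t=0,j=0: stock 91.0000 → up 106.4700 (V=7.3283), down 74.6200 (V=32.6230). Price 13.6032; hedge Δ=-0.7942, bond B=85.8736.
Self-financing check: at every node Δ·S+B equals the discounted successor values.

(0,0): Delta=-0.7942 Bond=85.8736
(1,0): Delta=-1.0000 Bond=107.2430
(1,1): Delta=-0.7365 Bond=85.7415
V0=13.6032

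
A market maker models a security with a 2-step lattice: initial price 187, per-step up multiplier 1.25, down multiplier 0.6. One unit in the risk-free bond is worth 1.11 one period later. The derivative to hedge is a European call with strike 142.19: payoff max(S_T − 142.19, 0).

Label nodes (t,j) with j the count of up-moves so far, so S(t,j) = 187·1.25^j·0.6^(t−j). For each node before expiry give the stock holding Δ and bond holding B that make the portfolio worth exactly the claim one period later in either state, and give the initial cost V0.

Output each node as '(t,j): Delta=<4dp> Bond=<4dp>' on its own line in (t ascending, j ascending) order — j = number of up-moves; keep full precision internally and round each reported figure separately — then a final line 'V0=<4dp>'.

(0,0): Delta=0.8723 Bond=-88.1724
(1,0): Delta=0.0000 Bond=0.0000
(1,1): Delta=0.9872 Bond=-124.7380
V0=74.9466

Since d<R<u, set p* = (R−d)/(u−d) = 0.7846; price each node as the discounted p*-expectation of its children.
Terminal payoffs: V(2,0)=0.0000, V(2,1)=0.0000, V(2,2)=149.9975
(1,0): S=112.2000. Δ = (V_up−V_dn)/(S_up−S_dn) = (0.0000−0.0000)/(140.2500−67.3200) = 0.0000. V = [p*·0.0000 + (1−p*)·0.0000]/1.11 = 0.0000. B = V − Δ·S = 0.0000.
(1,1): S=233.7500. Δ = (V_up−V_dn)/(S_up−S_dn) = (149.9975−0.0000)/(292.1875−140.2500) = 0.9872. V = [p*·149.9975 + (1−p*)·0.0000]/1.11 = 106.0273. B = V − Δ·S = -124.7380.
(0,0): S=187.0000. Δ = (V_up−V_dn)/(S_up−S_dn) = (106.0273−0.0000)/(233.7500−112.2000) = 0.8723. V = [p*·106.0273 + (1−p*)·0.0000]/1.11 = 74.9466. B = V − Δ·S = -88.1724.
Self-financing check: at every node Δ·S+B equals the discounted successor values.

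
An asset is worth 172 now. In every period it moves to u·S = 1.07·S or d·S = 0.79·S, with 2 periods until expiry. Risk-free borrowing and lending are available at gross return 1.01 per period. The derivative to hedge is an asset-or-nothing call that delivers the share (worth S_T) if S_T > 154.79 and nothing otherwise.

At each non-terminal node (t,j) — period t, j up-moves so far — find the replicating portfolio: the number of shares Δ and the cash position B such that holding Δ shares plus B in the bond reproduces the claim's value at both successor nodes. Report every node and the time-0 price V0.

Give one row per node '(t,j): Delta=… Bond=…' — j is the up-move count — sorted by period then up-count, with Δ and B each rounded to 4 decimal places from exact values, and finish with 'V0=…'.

The replicating-portfolio and risk-neutral prices coincide; use p* = (1.01−0.79)/(1.07−0.79) = 0.7857 for the latter.
Terminal values V(2,·): V(2,0)=0.0000, V(2,1)=0.0000, V(2,2)=196.9228
Node (1,0) S=135.8800: V=(p*·0.0000+(1−p*)·0.0000)/1.01=0.0000; Δ=(0.0000−0.0000)/(145.3916−107.3452)=0.0000; B=V−Δ·S=0.0000
Node (1,1) S=184.0400: V=(p*·196.9228+(1−p*)·0.0000)/1.01=153.1931; Δ=(196.9228−0.0000)/(196.9228−145.3916)=3.8214; B=V−Δ·S=-550.1026
Node (0,0) S=172.0000: V=(p*·153.1931+(1−p*)·0.0000)/1.01=119.1743; Δ=(153.1931−0.0000)/(184.0400−135.8800)=3.1809; B=V−Δ·S=-427.9440
Root portfolio cost Δ·172+B reproduces V0=119.1743.

(0,0): Delta=3.1809 Bond=-427.9440
(1,0): Delta=0.0000 Bond=0.0000
(1,1): Delta=3.8214 Bond=-550.1026
V0=119.1743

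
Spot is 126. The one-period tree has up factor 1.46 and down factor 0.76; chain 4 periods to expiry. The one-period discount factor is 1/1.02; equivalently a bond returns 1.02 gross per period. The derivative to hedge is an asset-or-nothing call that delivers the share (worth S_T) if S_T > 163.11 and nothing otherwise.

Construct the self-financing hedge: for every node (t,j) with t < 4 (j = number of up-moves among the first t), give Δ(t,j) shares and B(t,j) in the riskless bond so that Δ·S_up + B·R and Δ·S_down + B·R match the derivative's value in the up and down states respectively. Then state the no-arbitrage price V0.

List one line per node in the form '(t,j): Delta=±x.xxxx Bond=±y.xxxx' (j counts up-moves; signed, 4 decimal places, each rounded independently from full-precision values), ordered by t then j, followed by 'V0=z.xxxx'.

Since d<R<u, set p* = (R−d)/(u−d) = 0.3714; price each node as the discounted p*-expectation of its children.
At expiry t=4: V(4,0)=0.0000, V(4,1)=0.0000, V(4,2)=0.0000, V(4,3)=298.0181, V(4,4)=572.5085
Node (3,0) S=55.3110: V=(p*·0.0000+(1−p*)·0.0000)/1.02=0.0000; Δ=(0.0000−0.0000)/(80.7540−42.0363)=0.0000; B=V−Δ·S=0.0000
Node (3,1) S=106.2553: V=(p*·0.0000+(1−p*)·0.0000)/1.02=0.0000; Δ=(0.0000−0.0000)/(155.1327−80.7540)=0.0000; B=V−Δ·S=0.0000
Node (3,2) S=204.1220: V=(p*·298.0181+(1−p*)·0.0000)/1.02=108.5220; Δ=(298.0181−0.0000)/(298.0181−155.1327)=2.0857; B=V−Δ·S=-317.2182
Node (3,3) S=392.1291: V=(p*·572.5085+(1−p*)·298.0181)/1.02=392.1291; Δ=(572.5085−298.0181)/(572.5085−298.0181)=1.0000; B=V−Δ·S=0.0000
Node (2,0) S=72.7776: V=(p*·0.0000+(1−p*)·0.0000)/1.02=0.0000; Δ=(0.0000−0.0000)/(106.2553−55.3110)=0.0000; B=V−Δ·S=0.0000
Node (2,1) S=139.8096: V=(p*·108.5220+(1−p*)·0.0000)/1.02=39.5178; Δ=(108.5220−0.0000)/(204.1220−106.2553)=1.1089; B=V−Δ·S=-115.5136
Node (2,2) S=268.5816: V=(p*·392.1291+(1−p*)·108.5220)/1.02=209.6684; Δ=(392.1291−108.5220)/(392.1291−204.1220)=1.5085; B=V−Δ·S=-195.4846
Node (1,0) S=95.7600: V=(p*·39.5178+(1−p*)·0.0000)/1.02=14.3902; Δ=(39.5178−0.0000)/(139.8096−72.7776)=0.5895; B=V−Δ·S=-42.0638
Node (1,1) S=183.9600: V=(p*·209.6684+(1−p*)·39.5178)/1.02=100.7026; Δ=(209.6684−39.5178)/(268.5816−139.8096)=1.3213; B=V−Δ·S=-142.3697
Node (0,0) S=126.0000: V=(p*·100.7026+(1−p*)·14.3902)/1.02=45.5383; Δ=(100.7026−14.3902)/(183.9600−95.7600)=0.9786; B=V−Δ·S=-77.7650
Check: Δ(0,0)·S0 + B(0,0) = 45.5383 = V0.

(0,0): Delta=0.9786 Bond=-77.7650
(1,0): Delta=0.5895 Bond=-42.0638
(1,1): Delta=1.3213 Bond=-142.3697
(2,0): Delta=0.0000 Bond=0.0000
(2,1): Delta=1.1089 Bond=-115.5136
(2,2): Delta=1.5085 Bond=-195.4846
(3,0): Delta=0.0000 Bond=0.0000
(3,1): Delta=0.0000 Bond=0.0000
(3,2): Delta=2.0857 Bond=-317.2182
(3,3): Delta=1.0000 Bond=0.0000
V0=45.5383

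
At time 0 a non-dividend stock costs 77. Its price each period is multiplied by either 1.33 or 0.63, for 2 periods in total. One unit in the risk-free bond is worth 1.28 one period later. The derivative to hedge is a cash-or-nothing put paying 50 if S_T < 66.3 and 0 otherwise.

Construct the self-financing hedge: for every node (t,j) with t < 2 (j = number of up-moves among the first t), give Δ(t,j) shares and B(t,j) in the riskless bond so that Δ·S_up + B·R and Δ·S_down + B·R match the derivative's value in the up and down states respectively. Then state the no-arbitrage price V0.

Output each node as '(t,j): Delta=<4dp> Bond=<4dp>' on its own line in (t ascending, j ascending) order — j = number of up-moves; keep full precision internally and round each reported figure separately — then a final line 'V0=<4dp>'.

(0,0): Delta=-0.6730 Bond=56.0216
(1,0): Delta=0.0000 Bond=39.0625
(1,1): Delta=-0.6975 Bond=74.2188
V0=4.2040

No-arbitrage ⇒ martingale measure with p* = (R−d)/(u−d) = 0.9286.
Terminal values V(2,·): V(2,0)=50.0000, V(2,1)=50.0000, V(2,2)=0.0000
Node (1,0) S=48.5100: V=(p*·50.0000+(1−p*)·50.0000)/1.28=39.0625; Δ=(50.0000−50.0000)/(64.5183−30.5613)=0.0000; B=V−Δ·S=39.0625
Node (1,1) S=102.4100: V=(p*·0.0000+(1−p*)·50.0000)/1.28=2.7902; Δ=(0.0000−50.0000)/(136.2053−64.5183)=-0.6975; B=V−Δ·S=74.2188
Node (0,0) S=77.0000: V=(p*·2.7902+(1−p*)·39.0625)/1.28=4.2040; Δ=(2.7902−39.0625)/(102.4100−48.5100)=-0.6730; B=V−Δ·S=56.0216
The time-0 hedge costs 4.2040, which is the no-arbitrage price.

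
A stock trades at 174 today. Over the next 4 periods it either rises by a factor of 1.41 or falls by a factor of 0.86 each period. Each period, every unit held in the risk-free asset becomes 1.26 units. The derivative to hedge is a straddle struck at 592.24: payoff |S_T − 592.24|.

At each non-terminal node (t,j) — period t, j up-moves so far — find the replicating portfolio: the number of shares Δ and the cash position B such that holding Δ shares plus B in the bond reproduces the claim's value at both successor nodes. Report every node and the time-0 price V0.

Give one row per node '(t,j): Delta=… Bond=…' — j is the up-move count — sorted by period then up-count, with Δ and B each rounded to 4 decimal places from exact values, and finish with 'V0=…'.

(0,0): Delta=-0.6162 Bond=189.3902
(1,0): Delta=-1.0000 Bond=296.0643
(1,1): Delta=-0.5284 Bond=217.0943
(2,0): Delta=-1.0000 Bond=373.0411
(2,1): Delta=-1.0000 Bond=373.0411
(2,2): Delta=-0.4205 Bond=236.2255
(3,0): Delta=-1.0000 Bond=470.0317
(3,1): Delta=-1.0000 Bond=470.0317
(3,2): Delta=-1.0000 Bond=470.0317
(3,3): Delta=-0.2880 Bond=232.9988
V0=82.1724

The replicating-portfolio and risk-neutral prices coincide; use p* = (1.26−0.86)/(1.41−0.86) = 0.7273 for the latter.
Payoff layer (t=4): V(4,0)=497.0606, V(4,1)=436.1900, V(4,2)=336.3906, V(4,3)=172.7660, V(4,4)=95.5022
Node (3,0) S=110.6737: V=(p*·436.1900+(1−p*)·497.0606)/1.26=359.3580; Δ=(436.1900−497.0606)/(156.0500−95.1794)=-1.0000; B=V−Δ·S=470.0317
Node (3,1) S=181.4535: V=(p*·336.3906+(1−p*)·436.1900)/1.26=288.5783; Δ=(336.3906−436.1900)/(255.8494−156.0500)=-1.0000; B=V−Δ·S=470.0317
Node (3,2) S=297.4993: V=(p*·172.7660+(1−p*)·336.3906)/1.26=172.5325; Δ=(172.7660−336.3906)/(419.4740−255.8494)=-1.0000; B=V−Δ·S=470.0317
Node (3,3) S=487.7605: V=(p*·95.5022+(1−p*)·172.7660)/1.26=92.5192; Δ=(95.5022−172.7660)/(687.7422−419.4740)=-0.2880; B=V−Δ·S=232.9988
Node (2,0) S=128.6904: V=(p*·288.5783+(1−p*)·359.3580)/1.26=244.3507; Δ=(288.5783−359.3580)/(181.4535−110.6737)=-1.0000; B=V−Δ·S=373.0411
Node (2,1) S=210.9924: V=(p*·172.5325+(1−p*)·288.5783)/1.26=162.0487; Δ=(172.5325−288.5783)/(297.4993−181.4535)=-1.0000; B=V−Δ·S=373.0411
Node (2,2) S=345.9294: V=(p*·92.5192+(1−p*)·172.5325)/1.26=90.7468; Δ=(92.5192−172.5325)/(487.7605−297.4993)=-0.4205; B=V−Δ·S=236.2255
Node (1,0) S=149.6400: V=(p*·162.0487+(1−p*)·244.3507)/1.26=146.4243; Δ=(162.0487−244.3507)/(210.9924−128.6904)=-1.0000; B=V−Δ·S=296.0643
Node (1,1) S=245.3400: V=(p*·90.7468+(1−p*)·162.0487)/1.26=87.4546; Δ=(90.7468−162.0487)/(345.9294−210.9924)=-0.5284; B=V−Δ·S=217.0943
Node (0,0) S=174.0000: V=(p*·87.4546+(1−p*)·146.4243)/1.26=82.1724; Δ=(87.4546−146.4243)/(245.3400−149.6400)=-0.6162; B=V−Δ·S=189.3902
Root portfolio cost Δ·174+B reproduces V0=82.1724.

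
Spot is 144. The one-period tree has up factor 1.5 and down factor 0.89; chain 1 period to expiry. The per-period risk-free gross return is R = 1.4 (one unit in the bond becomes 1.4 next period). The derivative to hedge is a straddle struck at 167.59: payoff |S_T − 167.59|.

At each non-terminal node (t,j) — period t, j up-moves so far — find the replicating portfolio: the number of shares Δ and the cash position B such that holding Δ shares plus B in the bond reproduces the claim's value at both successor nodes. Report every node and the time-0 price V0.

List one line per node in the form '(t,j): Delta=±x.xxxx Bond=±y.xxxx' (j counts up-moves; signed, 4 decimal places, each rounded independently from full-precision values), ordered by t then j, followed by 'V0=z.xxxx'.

Risk-neutral probability p* = (R−d)/(u−d) = (1.4−0.89)/(1.5−0.89) = 0.8361.
At expiry t=1: V(1,0)=39.4300, V(1,1)=48.4100
(0,0): S=144.0000. Δ = (V_up−V_dn)/(S_up−S_dn) = (48.4100−39.4300)/(216.0000−128.1600) = 0.1022. V = [p*·48.4100 + (1−p*)·39.4300]/1.4 = 33.5270. B = V − Δ·S = 18.8057.
Root portfolio cost Δ·144+B reproduces V0=33.5270.

(0,0): Delta=0.1022 Bond=18.8057
V0=33.5270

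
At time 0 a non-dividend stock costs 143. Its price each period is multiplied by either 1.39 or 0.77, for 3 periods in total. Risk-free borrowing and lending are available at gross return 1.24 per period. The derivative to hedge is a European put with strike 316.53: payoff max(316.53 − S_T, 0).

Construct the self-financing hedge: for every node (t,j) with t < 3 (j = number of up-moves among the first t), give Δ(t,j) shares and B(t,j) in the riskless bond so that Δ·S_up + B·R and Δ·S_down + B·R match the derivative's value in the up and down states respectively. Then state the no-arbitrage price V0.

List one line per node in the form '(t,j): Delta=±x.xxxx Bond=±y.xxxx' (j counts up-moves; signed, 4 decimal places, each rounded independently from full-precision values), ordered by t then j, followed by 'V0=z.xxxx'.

(0,0): Delta=-0.7154 Bond=140.7441
(1,0): Delta=-1.0000 Bond=205.8598
(1,1): Delta=-0.6651 Bond=164.5215
(2,0): Delta=-1.0000 Bond=255.2661
(2,1): Delta=-1.0000 Bond=255.2661
(2,2): Delta=-0.6059 Bond=187.6472
V0=38.4416

Under the risk-neutral measure, an up-move has probability p* = (R−d)/(u−d) = 0.7581 and values discount at R = 1.24.
Terminal payoffs: V(3,0)=251.2458, V(3,1)=198.6793, V(3,2)=103.7865, V(3,3)=0.0000
Node (2,0) S=84.7847: V=(p*·198.6793+(1−p*)·251.2458)/1.24=170.4814; Δ=(198.6793−251.2458)/(117.8507−65.2842)=-1.0000; B=V−Δ·S=255.2661
Node (2,1) S=153.0529: V=(p*·103.7865+(1−p*)·198.6793)/1.24=102.2132; Δ=(103.7865−198.6793)/(212.7435−117.8507)=-1.0000; B=V−Δ·S=255.2661
Node (2,2) S=276.2903: V=(p*·0.0000+(1−p*)·103.7865)/1.24=20.2497; Δ=(0.0000−103.7865)/(384.0435−212.7435)=-0.6059; B=V−Δ·S=187.6472
Node (1,0) S=110.1100: V=(p*·102.2132+(1−p*)·170.4814)/1.24=95.7498; Δ=(102.2132−170.4814)/(153.0529−84.7847)=-1.0000; B=V−Δ·S=205.8598
Node (1,1) S=198.7700: V=(p*·20.2497+(1−p*)·102.2132)/1.24=32.3222; Δ=(20.2497−102.2132)/(276.2903−153.0529)=-0.6651; B=V−Δ·S=164.5215
Node (0,0) S=143.0000: V=(p*·32.3222+(1−p*)·95.7498)/1.24=38.4416; Δ=(32.3222−95.7498)/(198.7700−110.1100)=-0.7154; B=V−Δ·S=140.7441
Each (Δ,B) replicates both successor values, so the strategy is self-financing and V0 is arbitrage-free.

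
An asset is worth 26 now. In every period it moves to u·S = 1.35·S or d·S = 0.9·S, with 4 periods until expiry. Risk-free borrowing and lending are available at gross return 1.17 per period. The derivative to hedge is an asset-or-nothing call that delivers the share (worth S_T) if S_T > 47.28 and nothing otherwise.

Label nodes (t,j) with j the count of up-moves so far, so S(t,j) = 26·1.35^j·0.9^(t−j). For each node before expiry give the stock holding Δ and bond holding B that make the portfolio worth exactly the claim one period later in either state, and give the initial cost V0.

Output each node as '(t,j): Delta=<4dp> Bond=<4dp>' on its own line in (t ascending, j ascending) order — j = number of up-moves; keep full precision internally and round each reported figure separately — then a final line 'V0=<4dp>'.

(0,0): Delta=1.6591 Bond=-26.5453
(1,0): Delta=1.4379 Bond=-25.8817
(1,1): Delta=1.7574 Bond=-34.5089
(2,0): Delta=0.0000 Bond=0.0000
(2,1): Delta=2.0769 Bond=-50.4692
(2,2): Delta=1.6154 Bond=-33.6462
(3,0): Delta=0.0000 Bond=0.0000
(3,1): Delta=0.0000 Bond=0.0000
(3,2): Delta=3.0000 Bond=-98.4150
(3,3): Delta=1.0000 Bond=0.0000
V0=16.5908

Under the risk-neutral measure, an up-move has probability p* = (R−d)/(u−d) = 0.6000 and values discount at R = 1.17.
At expiry t=4: V(4,0)=0.0000, V(4,1)=0.0000, V(4,2)=0.0000, V(4,3)=57.5728, V(4,4)=86.3592
(3,0): S=18.9540. Δ = (V_up−V_dn)/(S_up−S_dn) = (0.0000−0.0000)/(25.5879−17.0586) = 0.0000. V = [p*·0.0000 + (1−p*)·0.0000]/1.17 = 0.0000. B = V − Δ·S = 0.0000.
(3,1): S=28.4310. Δ = (V_up−V_dn)/(S_up−S_dn) = (0.0000−0.0000)/(38.3819−25.5879) = 0.0000. V = [p*·0.0000 + (1−p*)·0.0000]/1.17 = 0.0000. B = V − Δ·S = 0.0000.
(3,2): S=42.6465. Δ = (V_up−V_dn)/(S_up−S_dn) = (57.5728−0.0000)/(57.5728−38.3819) = 3.0000. V = [p*·57.5728 + (1−p*)·0.0000]/1.17 = 29.5245. B = V − Δ·S = -98.4150.
(3,3): S=63.9698. Δ = (V_up−V_dn)/(S_up−S_dn) = (86.3592−57.5728)/(86.3592−57.5728) = 1.0000. V = [p*·86.3592 + (1−p*)·57.5728]/1.17 = 63.9698. B = V − Δ·S = 0.0000.
(2,0): S=21.0600. Δ = (V_up−V_dn)/(S_up−S_dn) = (0.0000−0.0000)/(28.4310−18.9540) = 0.0000. V = [p*·0.0000 + (1−p*)·0.0000]/1.17 = 0.0000. B = V − Δ·S = 0.0000.
(2,1): S=31.5900. Δ = (V_up−V_dn)/(S_up−S_dn) = (29.5245−0.0000)/(42.6465−28.4310) = 2.0769. V = [p*·29.5245 + (1−p*)·0.0000]/1.17 = 15.1408. B = V − Δ·S = -50.4692.
(2,2): S=47.3850. Δ = (V_up−V_dn)/(S_up−S_dn) = (63.9698−29.5245)/(63.9698−42.6465) = 1.6154. V = [p*·63.9698 + (1−p*)·29.5245]/1.17 = 42.8988. B = V − Δ·S = -33.6462.
(1,0): S=23.4000. Δ = (V_up−V_dn)/(S_up−S_dn) = (15.1408−0.0000)/(31.5900−21.0600) = 1.4379. V = [p*·15.1408 + (1−p*)·0.0000]/1.17 = 7.7645. B = V − Δ·S = -25.8817.
(1,1): S=35.1000. Δ = (V_up−V_dn)/(S_up−S_dn) = (42.8988−15.1408)/(47.3850−31.5900) = 1.7574. V = [p*·42.8988 + (1−p*)·15.1408]/1.17 = 27.1757. B = V − Δ·S = -34.5089.
(0,0): S=26.0000. Δ = (V_up−V_dn)/(S_up−S_dn) = (27.1757−7.7645)/(35.1000−23.4000) = 1.6591. V = [p*·27.1757 + (1−p*)·7.7645]/1.17 = 16.5908. B = V − Δ·S = -26.5453.
The time-0 hedge costs 16.5908, which is the no-arbitrage price.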